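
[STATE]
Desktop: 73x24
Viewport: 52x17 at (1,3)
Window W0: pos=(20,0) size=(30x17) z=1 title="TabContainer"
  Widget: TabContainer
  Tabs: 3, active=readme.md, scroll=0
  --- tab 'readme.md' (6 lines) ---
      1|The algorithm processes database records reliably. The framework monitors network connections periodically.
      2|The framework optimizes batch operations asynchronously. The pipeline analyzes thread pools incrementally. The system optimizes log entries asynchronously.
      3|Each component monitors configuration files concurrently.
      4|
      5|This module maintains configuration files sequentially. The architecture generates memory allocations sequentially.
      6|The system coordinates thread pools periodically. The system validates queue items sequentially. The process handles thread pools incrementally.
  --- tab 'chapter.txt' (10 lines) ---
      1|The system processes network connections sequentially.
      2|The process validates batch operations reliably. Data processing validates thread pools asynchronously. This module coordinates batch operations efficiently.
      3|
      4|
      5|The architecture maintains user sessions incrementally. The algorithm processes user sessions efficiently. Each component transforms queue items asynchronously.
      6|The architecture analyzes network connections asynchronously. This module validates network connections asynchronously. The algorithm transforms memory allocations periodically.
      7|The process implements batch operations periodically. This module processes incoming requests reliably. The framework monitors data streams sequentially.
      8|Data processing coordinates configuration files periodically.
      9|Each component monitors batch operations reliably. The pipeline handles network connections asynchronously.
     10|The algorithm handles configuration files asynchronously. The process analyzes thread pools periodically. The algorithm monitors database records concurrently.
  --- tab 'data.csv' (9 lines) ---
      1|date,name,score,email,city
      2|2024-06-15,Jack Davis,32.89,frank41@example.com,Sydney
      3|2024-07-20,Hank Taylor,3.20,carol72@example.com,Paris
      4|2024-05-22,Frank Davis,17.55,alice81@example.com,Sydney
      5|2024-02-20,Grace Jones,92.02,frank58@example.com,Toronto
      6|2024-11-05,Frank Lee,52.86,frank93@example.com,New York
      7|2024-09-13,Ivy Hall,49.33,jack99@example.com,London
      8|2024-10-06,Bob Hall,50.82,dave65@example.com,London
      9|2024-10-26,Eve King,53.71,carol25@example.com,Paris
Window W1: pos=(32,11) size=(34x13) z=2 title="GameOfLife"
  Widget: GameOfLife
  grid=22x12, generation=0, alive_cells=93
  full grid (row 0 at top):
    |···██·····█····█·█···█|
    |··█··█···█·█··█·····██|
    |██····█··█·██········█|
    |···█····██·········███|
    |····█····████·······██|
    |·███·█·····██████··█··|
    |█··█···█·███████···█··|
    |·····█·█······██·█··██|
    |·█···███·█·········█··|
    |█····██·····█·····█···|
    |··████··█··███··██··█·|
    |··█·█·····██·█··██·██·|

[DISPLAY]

                   ┃[readme.md]│ chapter.txt │ d┃   
                   ┃────────────────────────────┃   
                   ┃The algorithm processes data┃   
                   ┃The framework optimizes batc┃   
                   ┃Each component monitors conf┃   
                   ┃                            ┃   
                   ┃This module maintains config┃   
                   ┃The system coordinates threa┃   
                   ┃           ┏━━━━━━━━━━━━━━━━━━━━
                   ┃           ┃ GameOfLife         
                   ┃           ┠────────────────────
                   ┃           ┃Gen: 0              
                   ┃           ┃██····█··█·██·······
                   ┗━━━━━━━━━━━┃···█····██·········█
                               ┃····█····████·······
                               ┃·███·█·····██████··█
                               ┃█··█···█·███████···█


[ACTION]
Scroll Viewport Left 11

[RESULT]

                    ┃[readme.md]│ chapter.txt │ d┃  
                    ┃────────────────────────────┃  
                    ┃The algorithm processes data┃  
                    ┃The framework optimizes batc┃  
                    ┃Each component monitors conf┃  
                    ┃                            ┃  
                    ┃This module maintains config┃  
                    ┃The system coordinates threa┃  
                    ┃           ┏━━━━━━━━━━━━━━━━━━━
                    ┃           ┃ GameOfLife        
                    ┃           ┠───────────────────
                    ┃           ┃Gen: 0             
                    ┃           ┃██····█··█·██······
                    ┗━━━━━━━━━━━┃···█····██·········
                                ┃····█····████······
                                ┃·███·█·····██████··
                                ┃█··█···█·███████···


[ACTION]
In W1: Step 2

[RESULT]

                    ┃[readme.md]│ chapter.txt │ d┃  
                    ┃────────────────────────────┃  
                    ┃The algorithm processes data┃  
                    ┃The framework optimizes batc┃  
                    ┃Each component monitors conf┃  
                    ┃                            ┃  
                    ┃This module maintains config┃  
                    ┃The system coordinates threa┃  
                    ┃           ┏━━━━━━━━━━━━━━━━━━━
                    ┃           ┃ GameOfLife        
                    ┃           ┠───────────────────
                    ┃           ┃Gen: 2             
                    ┃           ┃·█··█···██·██······
                    ┗━━━━━━━━━━━┃········█·█········
                                ┃··██···███·····█···
                                ┃·█·██··██······█··█
                                ┃·█·█···██·██···██··


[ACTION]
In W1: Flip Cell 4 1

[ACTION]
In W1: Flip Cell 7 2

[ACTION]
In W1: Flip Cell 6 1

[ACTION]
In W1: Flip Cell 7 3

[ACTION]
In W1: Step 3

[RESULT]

                    ┃[readme.md]│ chapter.txt │ d┃  
                    ┃────────────────────────────┃  
                    ┃The algorithm processes data┃  
                    ┃The framework optimizes batc┃  
                    ┃Each component monitors conf┃  
                    ┃                            ┃  
                    ┃This module maintains config┃  
                    ┃The system coordinates threa┃  
                    ┃           ┏━━━━━━━━━━━━━━━━━━━
                    ┃           ┃ GameOfLife        
                    ┃           ┠───────────────────
                    ┃           ┃Gen: 5             
                    ┃           ┃···██···█·█·██····█
                    ┗━━━━━━━━━━━┃··█······██·█·····█
                                ┃·█········█·█··█···
                                ┃·██··█····██···█···
                                ┃·█··█········█·····


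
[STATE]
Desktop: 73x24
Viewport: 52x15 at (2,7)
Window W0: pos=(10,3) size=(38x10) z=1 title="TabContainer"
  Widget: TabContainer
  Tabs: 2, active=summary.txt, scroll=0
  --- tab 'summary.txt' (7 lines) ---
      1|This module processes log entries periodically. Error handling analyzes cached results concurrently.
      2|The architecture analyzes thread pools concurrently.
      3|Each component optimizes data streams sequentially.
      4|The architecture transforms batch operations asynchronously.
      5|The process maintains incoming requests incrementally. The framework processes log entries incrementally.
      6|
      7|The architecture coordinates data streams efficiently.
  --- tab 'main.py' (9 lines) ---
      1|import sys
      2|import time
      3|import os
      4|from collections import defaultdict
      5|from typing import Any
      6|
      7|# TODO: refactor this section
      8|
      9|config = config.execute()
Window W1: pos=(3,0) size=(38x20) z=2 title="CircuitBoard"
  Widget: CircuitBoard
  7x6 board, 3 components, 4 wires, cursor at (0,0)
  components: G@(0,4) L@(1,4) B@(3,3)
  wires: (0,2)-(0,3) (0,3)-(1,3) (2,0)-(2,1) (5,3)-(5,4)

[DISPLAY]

 ┃                                    ┃──────┃      
 ┃2   · ─ ·                           ┃ies pe┃      
 ┃                                    ┃ad poo┃      
 ┃3               B                   ┃stream┃      
 ┃                                    ┃tch op┃      
 ┃4                                   ┃━━━━━━┛      
 ┃                                    ┃             
 ┃5               · ─ ·               ┃             
 ┃Cursor: (0,0)                       ┃             
 ┃                                    ┃             
 ┃                                    ┃             
 ┃                                    ┃             
 ┗━━━━━━━━━━━━━━━━━━━━━━━━━━━━━━━━━━━━┛             
                                                    
                                                    


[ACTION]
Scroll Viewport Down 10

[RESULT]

 ┃                                    ┃ad poo┃      
 ┃3               B                   ┃stream┃      
 ┃                                    ┃tch op┃      
 ┃4                                   ┃━━━━━━┛      
 ┃                                    ┃             
 ┃5               · ─ ·               ┃             
 ┃Cursor: (0,0)                       ┃             
 ┃                                    ┃             
 ┃                                    ┃             
 ┃                                    ┃             
 ┗━━━━━━━━━━━━━━━━━━━━━━━━━━━━━━━━━━━━┛             
                                                    
                                                    
                                                    
                                                    


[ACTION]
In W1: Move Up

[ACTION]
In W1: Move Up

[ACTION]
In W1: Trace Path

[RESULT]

 ┃                                    ┃ad poo┃      
 ┃3               B                   ┃stream┃      
 ┃                                    ┃tch op┃      
 ┃4                                   ┃━━━━━━┛      
 ┃                                    ┃             
 ┃5               · ─ ·               ┃             
 ┃Cursor: (0,0)  Trace: No connections┃             
 ┃                                    ┃             
 ┃                                    ┃             
 ┃                                    ┃             
 ┗━━━━━━━━━━━━━━━━━━━━━━━━━━━━━━━━━━━━┛             
                                                    
                                                    
                                                    
                                                    


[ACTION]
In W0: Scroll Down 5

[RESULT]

 ┃                                    ┃ata st┃      
 ┃3               B                   ┃      ┃      
 ┃                                    ┃      ┃      
 ┃4                                   ┃━━━━━━┛      
 ┃                                    ┃             
 ┃5               · ─ ·               ┃             
 ┃Cursor: (0,0)  Trace: No connections┃             
 ┃                                    ┃             
 ┃                                    ┃             
 ┃                                    ┃             
 ┗━━━━━━━━━━━━━━━━━━━━━━━━━━━━━━━━━━━━┛             
                                                    
                                                    
                                                    
                                                    


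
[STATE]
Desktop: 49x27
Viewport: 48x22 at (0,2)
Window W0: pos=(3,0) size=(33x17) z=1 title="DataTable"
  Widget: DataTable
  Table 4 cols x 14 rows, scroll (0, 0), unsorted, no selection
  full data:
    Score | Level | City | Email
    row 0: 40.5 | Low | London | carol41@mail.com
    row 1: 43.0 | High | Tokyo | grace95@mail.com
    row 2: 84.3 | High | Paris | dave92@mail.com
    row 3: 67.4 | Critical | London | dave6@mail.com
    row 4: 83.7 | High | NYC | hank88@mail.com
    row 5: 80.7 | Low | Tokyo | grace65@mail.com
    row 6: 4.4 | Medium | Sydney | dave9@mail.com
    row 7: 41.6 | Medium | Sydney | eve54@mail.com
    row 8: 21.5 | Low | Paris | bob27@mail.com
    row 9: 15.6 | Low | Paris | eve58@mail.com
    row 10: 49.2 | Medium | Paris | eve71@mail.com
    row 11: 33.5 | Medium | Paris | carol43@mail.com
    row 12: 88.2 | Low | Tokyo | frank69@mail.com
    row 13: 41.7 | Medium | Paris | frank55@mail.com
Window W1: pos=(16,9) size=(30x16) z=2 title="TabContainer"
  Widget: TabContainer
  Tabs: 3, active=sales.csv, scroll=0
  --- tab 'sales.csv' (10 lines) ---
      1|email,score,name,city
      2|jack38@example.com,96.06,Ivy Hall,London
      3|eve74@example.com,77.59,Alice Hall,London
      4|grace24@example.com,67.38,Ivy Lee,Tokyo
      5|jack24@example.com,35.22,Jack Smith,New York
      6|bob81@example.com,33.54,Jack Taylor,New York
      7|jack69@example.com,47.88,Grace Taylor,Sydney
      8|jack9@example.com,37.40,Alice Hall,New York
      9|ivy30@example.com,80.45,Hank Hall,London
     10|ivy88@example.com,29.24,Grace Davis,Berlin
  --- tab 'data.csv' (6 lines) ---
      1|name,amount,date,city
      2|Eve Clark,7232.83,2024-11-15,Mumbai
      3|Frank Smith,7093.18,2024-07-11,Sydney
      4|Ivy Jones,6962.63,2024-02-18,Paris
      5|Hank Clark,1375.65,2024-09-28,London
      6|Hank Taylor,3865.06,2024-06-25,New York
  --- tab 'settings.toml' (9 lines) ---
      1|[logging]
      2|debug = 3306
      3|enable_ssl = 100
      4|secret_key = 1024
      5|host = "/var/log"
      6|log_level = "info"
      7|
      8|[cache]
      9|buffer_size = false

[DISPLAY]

   ┠───────────────────────────────┨            
   ┃Score│Level   │City  │Email    ┃            
   ┃─────┼────────┼──────┼─────────┃            
   ┃40.5 │Low     │London│carol41@m┃            
   ┃43.0 │High    │Tokyo │grace95@m┃            
   ┃84.3 │High    │Paris │dave92@ma┃            
   ┃67.4 │Critical│London│dave6@mai┃            
   ┃83.7 │High  ┏━━━━━━━━━━━━━━━━━━━━━━━━━━━━┓  
   ┃80.7 │Low   ┃ TabContainer               ┃  
   ┃4.4  │Medium┠────────────────────────────┨  
   ┃41.6 │Medium┃[sales.csv]│ data.csv │ sett┃  
   ┃21.5 │Low   ┃────────────────────────────┃  
   ┃15.6 │Low   ┃email,score,name,city       ┃  
   ┃49.2 │Medium┃jack38@example.com,96.06,Ivy┃  
   ┗━━━━━━━━━━━━┃eve74@example.com,77.59,Alic┃  
                ┃grace24@example.com,67.38,Iv┃  
                ┃jack24@example.com,35.22,Jac┃  
                ┃bob81@example.com,33.54,Jack┃  
                ┃jack69@example.com,47.88,Gra┃  
                ┃jack9@example.com,37.40,Alic┃  
                ┃ivy30@example.com,80.45,Hank┃  
                ┃ivy88@example.com,29.24,Grac┃  


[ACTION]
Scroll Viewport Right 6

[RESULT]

  ┠───────────────────────────────┨             
  ┃Score│Level   │City  │Email    ┃             
  ┃─────┼────────┼──────┼─────────┃             
  ┃40.5 │Low     │London│carol41@m┃             
  ┃43.0 │High    │Tokyo │grace95@m┃             
  ┃84.3 │High    │Paris │dave92@ma┃             
  ┃67.4 │Critical│London│dave6@mai┃             
  ┃83.7 │High  ┏━━━━━━━━━━━━━━━━━━━━━━━━━━━━┓   
  ┃80.7 │Low   ┃ TabContainer               ┃   
  ┃4.4  │Medium┠────────────────────────────┨   
  ┃41.6 │Medium┃[sales.csv]│ data.csv │ sett┃   
  ┃21.5 │Low   ┃────────────────────────────┃   
  ┃15.6 │Low   ┃email,score,name,city       ┃   
  ┃49.2 │Medium┃jack38@example.com,96.06,Ivy┃   
  ┗━━━━━━━━━━━━┃eve74@example.com,77.59,Alic┃   
               ┃grace24@example.com,67.38,Iv┃   
               ┃jack24@example.com,35.22,Jac┃   
               ┃bob81@example.com,33.54,Jack┃   
               ┃jack69@example.com,47.88,Gra┃   
               ┃jack9@example.com,37.40,Alic┃   
               ┃ivy30@example.com,80.45,Hank┃   
               ┃ivy88@example.com,29.24,Grac┃   


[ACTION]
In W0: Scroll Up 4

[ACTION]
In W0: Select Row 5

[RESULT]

  ┠───────────────────────────────┨             
  ┃Score│Level   │City  │Email    ┃             
  ┃─────┼────────┼──────┼─────────┃             
  ┃40.5 │Low     │London│carol41@m┃             
  ┃43.0 │High    │Tokyo │grace95@m┃             
  ┃84.3 │High    │Paris │dave92@ma┃             
  ┃67.4 │Critical│London│dave6@mai┃             
  ┃83.7 │High  ┏━━━━━━━━━━━━━━━━━━━━━━━━━━━━┓   
  ┃>0.7 │Low   ┃ TabContainer               ┃   
  ┃4.4  │Medium┠────────────────────────────┨   
  ┃41.6 │Medium┃[sales.csv]│ data.csv │ sett┃   
  ┃21.5 │Low   ┃────────────────────────────┃   
  ┃15.6 │Low   ┃email,score,name,city       ┃   
  ┃49.2 │Medium┃jack38@example.com,96.06,Ivy┃   
  ┗━━━━━━━━━━━━┃eve74@example.com,77.59,Alic┃   
               ┃grace24@example.com,67.38,Iv┃   
               ┃jack24@example.com,35.22,Jac┃   
               ┃bob81@example.com,33.54,Jack┃   
               ┃jack69@example.com,47.88,Gra┃   
               ┃jack9@example.com,37.40,Alic┃   
               ┃ivy30@example.com,80.45,Hank┃   
               ┃ivy88@example.com,29.24,Grac┃   


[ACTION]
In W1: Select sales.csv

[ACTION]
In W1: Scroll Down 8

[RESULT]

  ┠───────────────────────────────┨             
  ┃Score│Level   │City  │Email    ┃             
  ┃─────┼────────┼──────┼─────────┃             
  ┃40.5 │Low     │London│carol41@m┃             
  ┃43.0 │High    │Tokyo │grace95@m┃             
  ┃84.3 │High    │Paris │dave92@ma┃             
  ┃67.4 │Critical│London│dave6@mai┃             
  ┃83.7 │High  ┏━━━━━━━━━━━━━━━━━━━━━━━━━━━━┓   
  ┃>0.7 │Low   ┃ TabContainer               ┃   
  ┃4.4  │Medium┠────────────────────────────┨   
  ┃41.6 │Medium┃[sales.csv]│ data.csv │ sett┃   
  ┃21.5 │Low   ┃────────────────────────────┃   
  ┃15.6 │Low   ┃ivy30@example.com,80.45,Hank┃   
  ┃49.2 │Medium┃ivy88@example.com,29.24,Grac┃   
  ┗━━━━━━━━━━━━┃                            ┃   
               ┃                            ┃   
               ┃                            ┃   
               ┃                            ┃   
               ┃                            ┃   
               ┃                            ┃   
               ┃                            ┃   
               ┃                            ┃   


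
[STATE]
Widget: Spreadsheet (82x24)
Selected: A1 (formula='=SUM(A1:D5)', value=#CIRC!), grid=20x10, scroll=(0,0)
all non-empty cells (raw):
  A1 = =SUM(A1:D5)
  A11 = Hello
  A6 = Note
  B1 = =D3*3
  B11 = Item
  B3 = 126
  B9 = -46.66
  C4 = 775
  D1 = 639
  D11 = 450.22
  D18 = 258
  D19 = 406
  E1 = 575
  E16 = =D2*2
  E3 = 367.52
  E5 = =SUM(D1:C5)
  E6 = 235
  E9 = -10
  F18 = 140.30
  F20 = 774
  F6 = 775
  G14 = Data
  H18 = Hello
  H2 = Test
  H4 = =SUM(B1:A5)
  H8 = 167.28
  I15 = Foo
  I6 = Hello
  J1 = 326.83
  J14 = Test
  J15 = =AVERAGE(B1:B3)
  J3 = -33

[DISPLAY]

A1: =SUM(A1:D5)                                                                   
       A       B       C       D       E       F       G       H       I       J  
----------------------------------------------------------------------------------
  1 [#CIRC!]       0       0     639     575       0       0       0       0  326.
  2        0       0       0       0       0       0       0Test           0      
  3        0     126       0       0  367.52       0       0       0       0     -
  4        0       0     775       0       0       0       0#CIRC!         0      
  5        0       0       0       0    1414       0       0       0       0      
  6 Note           0       0       0     235     775       0       0Hello         
  7        0       0       0       0       0       0       0       0       0      
  8        0       0       0       0       0       0       0  167.28       0      
  9        0  -46.66       0       0     -10       0       0       0       0      
 10        0       0       0       0       0       0       0       0       0      
 11 Hello   Item           0  450.22       0       0       0       0       0      
 12        0       0       0       0       0       0       0       0       0      
 13        0       0       0       0       0       0       0       0       0      
 14        0       0       0       0       0       0Data           0       0Test  
 15        0       0       0       0       0       0       0       0Foo           
 16        0       0       0       0       0       0       0       0       0      
 17        0       0       0       0       0       0       0       0       0      
 18        0       0       0     258       0  140.30       0Hello          0      
 19        0       0       0     406       0       0       0       0       0      
 20        0       0       0       0       0     774       0       0       0      
                                                                                  


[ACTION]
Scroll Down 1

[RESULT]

A1: =SUM(A1:D5)                                                                   
       A       B       C       D       E       F       G       H       I       J  
----------------------------------------------------------------------------------
  2        0       0       0       0       0       0       0Test           0      
  3        0     126       0       0  367.52       0       0       0       0     -
  4        0       0     775       0       0       0       0#CIRC!         0      
  5        0       0       0       0    1414       0       0       0       0      
  6 Note           0       0       0     235     775       0       0Hello         
  7        0       0       0       0       0       0       0       0       0      
  8        0       0       0       0       0       0       0  167.28       0      
  9        0  -46.66       0       0     -10       0       0       0       0      
 10        0       0       0       0       0       0       0       0       0      
 11 Hello   Item           0  450.22       0       0       0       0       0      
 12        0       0       0       0       0       0       0       0       0      
 13        0       0       0       0       0       0       0       0       0      
 14        0       0       0       0       0       0Data           0       0Test  
 15        0       0       0       0       0       0       0       0Foo           
 16        0       0       0       0       0       0       0       0       0      
 17        0       0       0       0       0       0       0       0       0      
 18        0       0       0     258       0  140.30       0Hello          0      
 19        0       0       0     406       0       0       0       0       0      
 20        0       0       0       0       0     774       0       0       0      
                                                                                  
                                                                                  


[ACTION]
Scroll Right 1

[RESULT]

A1: =SUM(A1:D5)                                                                   
       B       C       D       E       F       G       H       I       J          
----------------------------------------------------------------------------------
  2        0       0       0       0       0       0Test           0       0      
  3      126       0       0  367.52       0       0       0       0     -33      
  4        0     775       0       0       0       0#CIRC!         0       0      
  5        0       0       0    1414       0       0       0       0       0      
  6        0       0       0     235     775       0       0Hello          0      
  7        0       0       0       0       0       0       0       0       0      
  8        0       0       0       0       0       0  167.28       0       0      
  9   -46.66       0       0     -10       0       0       0       0       0      
 10        0       0       0       0       0       0       0       0       0      
 11 Item           0  450.22       0       0       0       0       0       0      
 12        0       0       0       0       0       0       0       0       0      
 13        0       0       0       0       0       0       0       0       0      
 14        0       0       0       0       0Data           0       0Test          
 15        0       0       0       0       0       0       0Foo           42      
 16        0       0       0       0       0       0       0       0       0      
 17        0       0       0       0       0       0       0       0       0      
 18        0       0     258       0  140.30       0Hello          0       0      
 19        0       0     406       0       0       0       0       0       0      
 20        0       0       0       0     774       0       0       0       0      
                                                                                  
                                                                                  


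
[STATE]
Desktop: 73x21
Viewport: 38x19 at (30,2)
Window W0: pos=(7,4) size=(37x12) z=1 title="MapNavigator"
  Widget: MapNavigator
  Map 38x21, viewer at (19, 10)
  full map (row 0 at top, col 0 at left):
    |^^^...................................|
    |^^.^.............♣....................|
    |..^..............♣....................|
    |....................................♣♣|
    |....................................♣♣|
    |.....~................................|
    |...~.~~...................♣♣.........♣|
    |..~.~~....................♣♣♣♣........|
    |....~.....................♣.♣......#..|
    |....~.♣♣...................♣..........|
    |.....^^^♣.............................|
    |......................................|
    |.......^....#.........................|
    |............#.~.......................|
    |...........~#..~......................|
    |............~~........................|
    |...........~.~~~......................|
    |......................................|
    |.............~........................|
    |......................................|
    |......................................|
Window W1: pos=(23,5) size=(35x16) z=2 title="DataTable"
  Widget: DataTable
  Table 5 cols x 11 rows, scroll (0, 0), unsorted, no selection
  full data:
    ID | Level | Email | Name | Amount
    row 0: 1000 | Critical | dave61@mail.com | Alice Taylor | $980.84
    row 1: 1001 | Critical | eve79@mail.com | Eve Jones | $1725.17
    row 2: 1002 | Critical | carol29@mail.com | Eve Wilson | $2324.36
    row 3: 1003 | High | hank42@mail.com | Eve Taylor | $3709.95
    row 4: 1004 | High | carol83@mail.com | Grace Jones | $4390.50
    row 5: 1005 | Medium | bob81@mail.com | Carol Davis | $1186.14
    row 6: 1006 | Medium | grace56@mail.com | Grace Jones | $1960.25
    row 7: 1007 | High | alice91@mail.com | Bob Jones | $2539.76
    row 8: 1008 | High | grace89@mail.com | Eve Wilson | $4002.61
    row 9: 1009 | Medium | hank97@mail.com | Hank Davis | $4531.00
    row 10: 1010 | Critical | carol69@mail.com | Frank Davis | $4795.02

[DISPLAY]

                                      
                                      
━━━━━━━━━━━━━┓                        
━━━━━━━━━━━━━━━━━━━━━━━━━━━┓          
able                       ┃          
───────────────────────────┨          
evel   │Email           │Na┃          
───────┼────────────────┼──┃          
ritical│dave61@mail.com │Al┃          
ritical│eve79@mail.com  │Ev┃          
ritical│carol29@mail.com│Ev┃          
igh    │hank42@mail.com │Ev┃          
igh    │carol83@mail.com│Gr┃          
edium  │bob81@mail.com  │Ca┃          
edium  │grace56@mail.com│Gr┃          
igh    │alice91@mail.com│Bo┃          
igh    │grace89@mail.com│Ev┃          
edium  │hank97@mail.com │Ha┃          
━━━━━━━━━━━━━━━━━━━━━━━━━━━┛          


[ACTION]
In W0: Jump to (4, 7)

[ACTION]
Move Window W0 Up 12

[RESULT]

─────────────┨                        
.............┃                        
.............┃                        
━━━━━━━━━━━━━━━━━━━━━━━━━━━┓          
able                       ┃          
───────────────────────────┨          
evel   │Email           │Na┃          
───────┼────────────────┼──┃          
ritical│dave61@mail.com │Al┃          
ritical│eve79@mail.com  │Ev┃          
ritical│carol29@mail.com│Ev┃          
igh    │hank42@mail.com │Ev┃          
igh    │carol83@mail.com│Gr┃          
edium  │bob81@mail.com  │Ca┃          
edium  │grace56@mail.com│Gr┃          
igh    │alice91@mail.com│Bo┃          
igh    │grace89@mail.com│Ev┃          
edium  │hank97@mail.com │Ha┃          
━━━━━━━━━━━━━━━━━━━━━━━━━━━┛          


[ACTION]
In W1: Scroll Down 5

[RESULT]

─────────────┨                        
.............┃                        
.............┃                        
━━━━━━━━━━━━━━━━━━━━━━━━━━━┓          
able                       ┃          
───────────────────────────┨          
evel   │Email           │Na┃          
───────┼────────────────┼──┃          
ritical│eve79@mail.com  │Ev┃          
ritical│carol29@mail.com│Ev┃          
igh    │hank42@mail.com │Ev┃          
igh    │carol83@mail.com│Gr┃          
edium  │bob81@mail.com  │Ca┃          
edium  │grace56@mail.com│Gr┃          
igh    │alice91@mail.com│Bo┃          
igh    │grace89@mail.com│Ev┃          
edium  │hank97@mail.com │Ha┃          
ritical│carol69@mail.com│Fr┃          
━━━━━━━━━━━━━━━━━━━━━━━━━━━┛          


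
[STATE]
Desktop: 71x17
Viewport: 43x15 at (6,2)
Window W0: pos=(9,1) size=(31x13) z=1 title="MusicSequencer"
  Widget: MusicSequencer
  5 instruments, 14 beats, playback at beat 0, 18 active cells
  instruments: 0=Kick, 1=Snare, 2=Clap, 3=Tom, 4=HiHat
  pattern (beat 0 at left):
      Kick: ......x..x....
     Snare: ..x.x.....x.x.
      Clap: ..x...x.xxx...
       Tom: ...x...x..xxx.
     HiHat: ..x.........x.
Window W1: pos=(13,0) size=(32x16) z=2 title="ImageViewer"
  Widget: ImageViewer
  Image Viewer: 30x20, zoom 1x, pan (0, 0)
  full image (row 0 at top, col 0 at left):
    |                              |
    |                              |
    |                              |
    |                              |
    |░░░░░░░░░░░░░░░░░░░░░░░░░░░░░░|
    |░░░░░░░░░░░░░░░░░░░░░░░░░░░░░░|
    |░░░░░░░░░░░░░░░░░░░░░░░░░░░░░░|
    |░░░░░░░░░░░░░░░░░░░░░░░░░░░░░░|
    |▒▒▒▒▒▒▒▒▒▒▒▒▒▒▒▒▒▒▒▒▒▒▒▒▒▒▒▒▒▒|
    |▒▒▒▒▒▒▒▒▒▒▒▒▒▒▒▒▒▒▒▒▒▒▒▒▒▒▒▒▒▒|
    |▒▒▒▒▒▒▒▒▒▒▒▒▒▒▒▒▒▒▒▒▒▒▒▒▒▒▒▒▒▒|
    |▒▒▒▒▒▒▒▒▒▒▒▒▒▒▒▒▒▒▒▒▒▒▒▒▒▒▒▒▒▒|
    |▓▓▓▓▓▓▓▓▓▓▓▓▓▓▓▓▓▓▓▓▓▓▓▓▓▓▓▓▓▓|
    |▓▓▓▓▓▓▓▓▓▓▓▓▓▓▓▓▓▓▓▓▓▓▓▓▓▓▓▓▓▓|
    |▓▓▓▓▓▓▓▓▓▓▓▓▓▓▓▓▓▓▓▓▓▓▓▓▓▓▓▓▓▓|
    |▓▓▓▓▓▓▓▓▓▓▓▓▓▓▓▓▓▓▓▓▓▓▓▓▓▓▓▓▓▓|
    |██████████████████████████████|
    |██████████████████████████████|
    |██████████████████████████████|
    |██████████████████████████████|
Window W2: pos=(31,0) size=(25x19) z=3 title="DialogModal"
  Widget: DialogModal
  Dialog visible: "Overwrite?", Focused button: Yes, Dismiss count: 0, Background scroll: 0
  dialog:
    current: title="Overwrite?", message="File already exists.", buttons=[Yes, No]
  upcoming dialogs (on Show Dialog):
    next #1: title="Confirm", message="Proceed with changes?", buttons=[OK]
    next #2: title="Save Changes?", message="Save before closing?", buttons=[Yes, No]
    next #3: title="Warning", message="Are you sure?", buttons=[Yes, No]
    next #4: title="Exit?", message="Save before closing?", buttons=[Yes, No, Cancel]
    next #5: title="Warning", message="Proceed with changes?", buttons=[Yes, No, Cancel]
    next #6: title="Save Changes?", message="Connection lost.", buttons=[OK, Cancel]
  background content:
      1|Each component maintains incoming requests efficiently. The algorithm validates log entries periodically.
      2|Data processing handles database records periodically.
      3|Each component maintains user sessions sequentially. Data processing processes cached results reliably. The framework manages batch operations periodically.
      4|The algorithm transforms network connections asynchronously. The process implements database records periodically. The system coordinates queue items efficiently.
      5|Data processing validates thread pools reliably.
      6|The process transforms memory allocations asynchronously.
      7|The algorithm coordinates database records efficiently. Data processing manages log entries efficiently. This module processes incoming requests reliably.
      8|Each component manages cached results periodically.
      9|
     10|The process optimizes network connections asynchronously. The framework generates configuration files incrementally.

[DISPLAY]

   ┃ Mu┠─────────────────┠─────────────────
   ┠───┃                 ┃Each component ma
   ┃   ┃                 ┃Data processing h
   ┃  K┃                 ┃Each component ma
   ┃ Sn┃                 ┃The algorithm tra
   ┃  C┃░░░░░░░░░░░░░░░░░┃Data processing v
   ┃   ┃░░░░░░░░░░░░░░░░░┃Th┌──────────────
   ┃ Hi┃░░░░░░░░░░░░░░░░░┃Th│    Overwrite?
   ┃   ┃░░░░░░░░░░░░░░░░░┃Ea│File already e
   ┃   ┃▒▒▒▒▒▒▒▒▒▒▒▒▒▒▒▒▒┃  │    [Yes]  No 
   ┃   ┃▒▒▒▒▒▒▒▒▒▒▒▒▒▒▒▒▒┃Th└──────────────
   ┗━━━┃▒▒▒▒▒▒▒▒▒▒▒▒▒▒▒▒▒┃                 
       ┃▒▒▒▒▒▒▒▒▒▒▒▒▒▒▒▒▒┃                 
       ┗━━━━━━━━━━━━━━━━━┃                 
                         ┃                 


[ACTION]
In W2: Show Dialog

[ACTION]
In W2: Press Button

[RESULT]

   ┃ Mu┠─────────────────┠─────────────────
   ┠───┃                 ┃Each component ma
   ┃   ┃                 ┃Data processing h
   ┃  K┃                 ┃Each component ma
   ┃ Sn┃                 ┃The algorithm tra
   ┃  C┃░░░░░░░░░░░░░░░░░┃Data processing v
   ┃   ┃░░░░░░░░░░░░░░░░░┃The process trans
   ┃ Hi┃░░░░░░░░░░░░░░░░░┃The algorithm coo
   ┃   ┃░░░░░░░░░░░░░░░░░┃Each component ma
   ┃   ┃▒▒▒▒▒▒▒▒▒▒▒▒▒▒▒▒▒┃                 
   ┃   ┃▒▒▒▒▒▒▒▒▒▒▒▒▒▒▒▒▒┃The process optim
   ┗━━━┃▒▒▒▒▒▒▒▒▒▒▒▒▒▒▒▒▒┃                 
       ┃▒▒▒▒▒▒▒▒▒▒▒▒▒▒▒▒▒┃                 
       ┗━━━━━━━━━━━━━━━━━┃                 
                         ┃                 
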